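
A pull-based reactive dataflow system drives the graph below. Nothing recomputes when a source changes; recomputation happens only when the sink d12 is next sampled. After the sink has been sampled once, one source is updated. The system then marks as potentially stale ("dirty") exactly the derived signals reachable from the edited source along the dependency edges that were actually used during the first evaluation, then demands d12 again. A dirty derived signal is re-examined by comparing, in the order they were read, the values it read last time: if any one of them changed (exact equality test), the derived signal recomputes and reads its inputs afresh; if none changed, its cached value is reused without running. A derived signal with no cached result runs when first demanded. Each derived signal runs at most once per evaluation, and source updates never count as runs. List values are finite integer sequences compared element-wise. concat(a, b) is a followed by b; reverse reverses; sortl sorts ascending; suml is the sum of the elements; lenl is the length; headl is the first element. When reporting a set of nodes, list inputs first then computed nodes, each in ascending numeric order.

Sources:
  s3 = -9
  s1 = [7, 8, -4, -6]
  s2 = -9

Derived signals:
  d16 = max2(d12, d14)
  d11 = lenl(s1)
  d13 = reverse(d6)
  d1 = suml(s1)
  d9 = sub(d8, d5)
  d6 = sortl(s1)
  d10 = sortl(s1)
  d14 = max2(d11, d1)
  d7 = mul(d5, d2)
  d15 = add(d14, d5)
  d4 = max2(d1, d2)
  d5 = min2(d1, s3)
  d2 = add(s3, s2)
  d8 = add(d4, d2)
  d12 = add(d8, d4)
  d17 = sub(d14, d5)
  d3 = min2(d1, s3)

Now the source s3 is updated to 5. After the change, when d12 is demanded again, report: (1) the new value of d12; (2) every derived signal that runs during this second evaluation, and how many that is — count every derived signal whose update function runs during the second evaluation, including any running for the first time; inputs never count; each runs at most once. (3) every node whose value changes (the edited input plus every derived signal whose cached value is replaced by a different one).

New value of d12: 6.
Derived signals that run: d2, d4, d8, d12 — 4 in total.
Values that change: s3, d2, d8, d12.

First evaluation (everything demanded from the output):
  d1 = suml([7, 8, -4, -6]) = 5
  d2 = add(-9, -9) = -18
  d4 = max2(5, -18) = 5
  d8 = add(5, -18) = -13
  d12 = add(-13, 5) = -8

Propagation after the edit:
  d2: runs — s3 -9->5; result -4.
  d4: runs — d2 -18->-4; result 5 (same value as before).
  d8: runs — d2 -18->-4; result 1.
  d12: runs — d8 -13->1; result 6.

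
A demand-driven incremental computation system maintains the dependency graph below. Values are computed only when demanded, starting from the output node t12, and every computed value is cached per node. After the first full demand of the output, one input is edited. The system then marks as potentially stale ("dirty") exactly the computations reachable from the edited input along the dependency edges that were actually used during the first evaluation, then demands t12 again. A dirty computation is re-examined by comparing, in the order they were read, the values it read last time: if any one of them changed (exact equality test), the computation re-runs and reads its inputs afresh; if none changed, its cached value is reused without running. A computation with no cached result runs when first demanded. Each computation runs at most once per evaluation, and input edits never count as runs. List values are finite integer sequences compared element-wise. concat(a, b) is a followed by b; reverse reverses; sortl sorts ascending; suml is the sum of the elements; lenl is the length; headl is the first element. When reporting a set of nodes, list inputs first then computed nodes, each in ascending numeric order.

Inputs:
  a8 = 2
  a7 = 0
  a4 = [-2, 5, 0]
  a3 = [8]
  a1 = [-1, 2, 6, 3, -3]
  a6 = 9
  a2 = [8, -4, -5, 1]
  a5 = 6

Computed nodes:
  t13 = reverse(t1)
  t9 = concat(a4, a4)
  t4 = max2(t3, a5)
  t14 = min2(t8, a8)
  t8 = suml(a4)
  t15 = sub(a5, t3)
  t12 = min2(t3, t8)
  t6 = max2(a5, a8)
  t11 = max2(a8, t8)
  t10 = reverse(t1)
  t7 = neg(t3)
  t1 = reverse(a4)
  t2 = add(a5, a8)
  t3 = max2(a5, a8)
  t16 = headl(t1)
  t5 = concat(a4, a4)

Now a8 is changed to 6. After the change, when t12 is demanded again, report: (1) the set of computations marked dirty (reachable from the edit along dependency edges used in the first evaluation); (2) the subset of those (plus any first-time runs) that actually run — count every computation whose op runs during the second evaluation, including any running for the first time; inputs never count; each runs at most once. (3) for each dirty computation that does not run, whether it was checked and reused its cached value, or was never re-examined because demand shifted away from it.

Marked dirty: t3, t12.
Computations that run: t3 — 1 in total.
Checked but reused from cache: t12.
Key observation: the change is absorbed at t3 — it re-runs but produces the same value, and the output's value is unchanged.

First evaluation (everything demanded from the output):
  t3 = max2(6, 2) = 6
  t8 = suml([-2, 5, 0]) = 3
  t12 = min2(6, 3) = 3

Propagation after the edit:
  t3: runs — a8 2->6; result 6 (same value as before).
  t12: checked — values it read are unchanged (t3 unchanged, t8 unchanged); reused cached 3 without running.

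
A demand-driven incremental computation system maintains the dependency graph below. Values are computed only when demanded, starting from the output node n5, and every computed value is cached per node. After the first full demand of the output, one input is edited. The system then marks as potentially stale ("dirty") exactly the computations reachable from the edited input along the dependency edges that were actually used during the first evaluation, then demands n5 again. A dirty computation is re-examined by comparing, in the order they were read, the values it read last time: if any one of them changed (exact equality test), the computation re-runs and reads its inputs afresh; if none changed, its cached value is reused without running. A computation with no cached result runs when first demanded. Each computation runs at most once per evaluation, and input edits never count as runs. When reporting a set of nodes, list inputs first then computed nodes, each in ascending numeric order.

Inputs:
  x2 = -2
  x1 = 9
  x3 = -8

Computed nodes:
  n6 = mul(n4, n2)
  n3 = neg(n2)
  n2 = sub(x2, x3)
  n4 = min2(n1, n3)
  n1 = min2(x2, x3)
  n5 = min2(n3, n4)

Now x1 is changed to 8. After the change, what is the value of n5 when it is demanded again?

New value of n5: -8.
Key observation: x1 is never demanded by the output, so the edit triggers no recomputation at all.

First evaluation (everything demanded from the output):
  n1 = min2(-2, -8) = -8
  n2 = sub(-2, -8) = 6
  n3 = neg(6) = -6
  n4 = min2(-8, -6) = -8
  n5 = min2(-6, -8) = -8

Propagation after the edit:
  x1 feeds no computation that the output demands — nothing is marked dirty and nothing runs.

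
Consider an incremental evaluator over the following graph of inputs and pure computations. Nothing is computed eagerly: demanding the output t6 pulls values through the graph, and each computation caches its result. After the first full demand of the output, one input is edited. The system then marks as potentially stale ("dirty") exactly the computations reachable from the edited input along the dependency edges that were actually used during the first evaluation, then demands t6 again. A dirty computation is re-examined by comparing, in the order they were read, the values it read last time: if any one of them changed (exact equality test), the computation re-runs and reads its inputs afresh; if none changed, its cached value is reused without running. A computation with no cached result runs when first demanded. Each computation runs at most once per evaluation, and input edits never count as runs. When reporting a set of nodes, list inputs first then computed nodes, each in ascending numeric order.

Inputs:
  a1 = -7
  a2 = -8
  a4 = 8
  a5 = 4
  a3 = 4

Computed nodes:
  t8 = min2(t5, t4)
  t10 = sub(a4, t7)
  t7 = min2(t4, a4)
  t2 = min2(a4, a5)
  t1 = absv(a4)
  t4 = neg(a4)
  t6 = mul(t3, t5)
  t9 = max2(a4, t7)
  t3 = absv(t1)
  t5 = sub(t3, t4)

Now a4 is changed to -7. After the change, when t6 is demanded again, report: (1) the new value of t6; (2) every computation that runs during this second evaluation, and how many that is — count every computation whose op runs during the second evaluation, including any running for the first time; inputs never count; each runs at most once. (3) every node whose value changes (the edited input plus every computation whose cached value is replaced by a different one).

t6 now evaluates to 0.
Run set: t1, t3, t4, t5, t6 (5 run).
Changed values: a4, t1, t3, t4, t5, t6.

Initial pass — values computed on the first demand:
  t1 = absv(8) = 8
  t3 = absv(8) = 8
  t4 = neg(8) = -8
  t5 = sub(8, -8) = 16
  t6 = mul(8, 16) = 128

Second demand — change propagation:
  t1: re-runs because a4 8->-7; new result 7.
  t3: re-runs because t1 8->7; new result 7.
  t4: re-runs because a4 8->-7; new result 7.
  t5: re-runs because t3 8->7; t4 -8->7; new result 0.
  t6: re-runs because t3 8->7; t5 16->0; new result 0.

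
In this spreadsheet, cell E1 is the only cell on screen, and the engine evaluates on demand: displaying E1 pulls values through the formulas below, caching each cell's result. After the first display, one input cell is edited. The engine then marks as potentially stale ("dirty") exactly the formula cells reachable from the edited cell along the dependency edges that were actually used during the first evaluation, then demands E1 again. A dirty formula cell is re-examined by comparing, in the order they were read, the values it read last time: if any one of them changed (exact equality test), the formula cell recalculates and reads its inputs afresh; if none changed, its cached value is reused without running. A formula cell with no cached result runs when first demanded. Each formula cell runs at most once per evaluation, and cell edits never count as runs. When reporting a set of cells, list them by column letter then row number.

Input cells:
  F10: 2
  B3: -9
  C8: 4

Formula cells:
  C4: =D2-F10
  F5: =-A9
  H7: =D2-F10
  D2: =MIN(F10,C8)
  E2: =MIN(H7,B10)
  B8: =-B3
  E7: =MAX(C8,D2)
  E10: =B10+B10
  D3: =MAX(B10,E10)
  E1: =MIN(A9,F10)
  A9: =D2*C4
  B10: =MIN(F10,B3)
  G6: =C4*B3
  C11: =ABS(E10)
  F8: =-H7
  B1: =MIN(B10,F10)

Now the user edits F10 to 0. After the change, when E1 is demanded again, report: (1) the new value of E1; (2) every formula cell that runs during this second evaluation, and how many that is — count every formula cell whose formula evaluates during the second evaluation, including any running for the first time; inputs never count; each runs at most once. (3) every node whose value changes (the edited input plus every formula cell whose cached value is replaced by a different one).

E1 now evaluates to 0.
Run set: A9, C4, D2, E1 (4 run).
Changed values: D2, F10.

Initial pass — values computed on the first demand:
  D2 = MIN(2, 4) = 2
  C4 = 2 - 2 = 0
  A9 = 2 * 0 = 0
  E1 = MIN(0, 2) = 0

Second demand — change propagation:
  D2: re-runs because F10 2->0; new result 0.
  C4: re-runs because D2 2->0; F10 2->0; new result 0 (unchanged).
  A9: re-runs because D2 2->0; new result 0 (unchanged).
  E1: re-runs because F10 2->0; new result 0 (unchanged).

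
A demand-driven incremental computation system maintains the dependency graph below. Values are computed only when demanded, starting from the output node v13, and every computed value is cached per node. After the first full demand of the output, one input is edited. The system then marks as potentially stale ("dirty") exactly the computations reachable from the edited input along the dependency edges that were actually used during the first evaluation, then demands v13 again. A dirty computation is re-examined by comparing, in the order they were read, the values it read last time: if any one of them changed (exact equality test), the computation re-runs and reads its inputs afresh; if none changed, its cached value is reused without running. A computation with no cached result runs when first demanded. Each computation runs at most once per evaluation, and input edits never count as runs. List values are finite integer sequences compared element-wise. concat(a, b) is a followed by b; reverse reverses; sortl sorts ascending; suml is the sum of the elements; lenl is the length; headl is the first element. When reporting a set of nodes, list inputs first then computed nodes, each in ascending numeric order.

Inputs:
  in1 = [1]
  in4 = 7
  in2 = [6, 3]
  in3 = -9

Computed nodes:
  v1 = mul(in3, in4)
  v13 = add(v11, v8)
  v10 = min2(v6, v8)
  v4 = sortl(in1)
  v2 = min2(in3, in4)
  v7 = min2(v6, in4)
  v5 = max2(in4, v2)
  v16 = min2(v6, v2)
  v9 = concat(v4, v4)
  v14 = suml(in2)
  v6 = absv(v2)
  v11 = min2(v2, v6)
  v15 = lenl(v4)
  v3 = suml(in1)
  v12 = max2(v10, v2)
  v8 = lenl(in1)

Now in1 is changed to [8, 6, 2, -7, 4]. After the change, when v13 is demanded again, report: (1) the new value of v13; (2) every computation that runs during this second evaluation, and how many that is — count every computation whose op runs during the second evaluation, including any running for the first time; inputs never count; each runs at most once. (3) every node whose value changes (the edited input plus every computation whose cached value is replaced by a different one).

First evaluation (everything demanded from the output):
  v2 = min2(-9, 7) = -9
  v6 = absv(-9) = 9
  v8 = lenl([1]) = 1
  v11 = min2(-9, 9) = -9
  v13 = add(-9, 1) = -8

Propagation after the edit:
  v8: runs — in1 [1]->[8, 6, 2, -7, 4]; result 5.
  v13: runs — v8 1->5; result -4.

New value of v13: -4.
Computations that run: v8, v13 — 2 in total.
Values that change: in1, v8, v13.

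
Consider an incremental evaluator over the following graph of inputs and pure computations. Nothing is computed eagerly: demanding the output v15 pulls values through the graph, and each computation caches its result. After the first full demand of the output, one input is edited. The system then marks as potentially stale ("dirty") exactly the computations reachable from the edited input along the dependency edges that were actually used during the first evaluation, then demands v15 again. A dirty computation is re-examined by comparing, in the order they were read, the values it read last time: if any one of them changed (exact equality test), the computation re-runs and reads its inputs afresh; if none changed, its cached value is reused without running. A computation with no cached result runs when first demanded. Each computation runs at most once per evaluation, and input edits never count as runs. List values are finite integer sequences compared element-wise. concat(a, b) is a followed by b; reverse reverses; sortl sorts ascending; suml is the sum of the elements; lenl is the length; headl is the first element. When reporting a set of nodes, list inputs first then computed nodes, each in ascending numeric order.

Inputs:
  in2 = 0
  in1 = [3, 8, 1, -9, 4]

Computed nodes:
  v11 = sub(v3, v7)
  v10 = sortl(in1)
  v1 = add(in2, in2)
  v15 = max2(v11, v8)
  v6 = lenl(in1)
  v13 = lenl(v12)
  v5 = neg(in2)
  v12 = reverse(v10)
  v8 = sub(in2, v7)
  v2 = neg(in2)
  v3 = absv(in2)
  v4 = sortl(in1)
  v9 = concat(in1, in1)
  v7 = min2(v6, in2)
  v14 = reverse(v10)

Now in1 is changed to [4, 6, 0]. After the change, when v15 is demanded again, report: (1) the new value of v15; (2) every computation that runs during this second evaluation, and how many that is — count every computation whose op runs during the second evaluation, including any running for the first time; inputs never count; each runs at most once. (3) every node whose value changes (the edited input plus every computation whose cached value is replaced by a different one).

v15 now evaluates to 0.
Run set: v6, v7 (2 run).
Changed values: in1, v6.
The important point: v7 recomputes to an identical value, and the output ends up unchanged.

Initial pass — values computed on the first demand:
  v3 = absv(0) = 0
  v6 = lenl([3, 8, 1, -9, 4]) = 5
  v7 = min2(5, 0) = 0
  v8 = sub(0, 0) = 0
  v11 = sub(0, 0) = 0
  v15 = max2(0, 0) = 0

Second demand — change propagation:
  v6: re-runs because in1 [3, 8, 1, -9, 4]->[4, 6, 0]; new result 3.
  v7: re-runs because v6 5->3; new result 0 (unchanged).
  v8: re-examined; everything it read last time is the same (in2 unchanged, v7 unchanged) — cache 0 kept, no run.
  v11: re-examined; everything it read last time is the same (v3 unchanged, v7 unchanged) — cache 0 kept, no run.
  v15: re-examined; everything it read last time is the same (v11 unchanged, v8 unchanged) — cache 0 kept, no run.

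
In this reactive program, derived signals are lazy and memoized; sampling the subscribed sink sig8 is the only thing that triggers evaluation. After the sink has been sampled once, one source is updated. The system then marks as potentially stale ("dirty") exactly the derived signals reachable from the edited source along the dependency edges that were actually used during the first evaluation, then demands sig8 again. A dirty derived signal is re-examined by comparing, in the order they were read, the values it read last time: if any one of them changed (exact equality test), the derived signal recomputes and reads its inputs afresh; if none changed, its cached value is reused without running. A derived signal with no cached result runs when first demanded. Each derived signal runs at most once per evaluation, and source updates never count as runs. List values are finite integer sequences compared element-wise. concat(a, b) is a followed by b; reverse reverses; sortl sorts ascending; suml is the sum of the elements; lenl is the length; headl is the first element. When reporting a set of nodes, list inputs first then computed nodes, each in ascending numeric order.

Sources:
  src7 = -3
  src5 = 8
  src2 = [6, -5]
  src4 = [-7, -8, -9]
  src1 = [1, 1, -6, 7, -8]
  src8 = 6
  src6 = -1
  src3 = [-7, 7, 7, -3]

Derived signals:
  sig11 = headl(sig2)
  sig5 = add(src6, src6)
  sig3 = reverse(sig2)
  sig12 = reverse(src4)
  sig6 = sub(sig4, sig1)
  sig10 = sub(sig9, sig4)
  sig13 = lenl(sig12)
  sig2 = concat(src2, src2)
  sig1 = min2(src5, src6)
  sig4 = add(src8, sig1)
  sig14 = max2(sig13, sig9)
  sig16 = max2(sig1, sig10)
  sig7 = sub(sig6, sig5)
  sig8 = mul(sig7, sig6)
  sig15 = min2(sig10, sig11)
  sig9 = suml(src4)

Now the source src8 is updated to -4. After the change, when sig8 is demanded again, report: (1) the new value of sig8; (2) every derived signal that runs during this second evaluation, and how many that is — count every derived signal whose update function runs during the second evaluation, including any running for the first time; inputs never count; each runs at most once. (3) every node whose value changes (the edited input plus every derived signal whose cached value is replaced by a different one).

First demand of the output computes:
  sig1 = min2(8, -1) = -1
  sig4 = add(6, -1) = 5
  sig5 = add(-1, -1) = -2
  sig6 = sub(5, -1) = 6
  sig7 = sub(6, -2) = 8
  sig8 = mul(8, 6) = 48

After the edit, cleaning proceeds:
  sig4: a read changed (src8 6->-4) — executes, giving -5.
  sig6: a read changed (sig4 5->-5) — executes, giving -4.
  sig7: a read changed (sig6 6->-4) — executes, giving -2.
  sig8: a read changed (sig7 8->-2; sig6 6->-4) — executes, giving 8.

Demanding sig8 again yields 8.
4 derived signals run: sig4, sig6, sig7, sig8.
The nodes whose values change: src8, sig4, sig6, sig7, sig8.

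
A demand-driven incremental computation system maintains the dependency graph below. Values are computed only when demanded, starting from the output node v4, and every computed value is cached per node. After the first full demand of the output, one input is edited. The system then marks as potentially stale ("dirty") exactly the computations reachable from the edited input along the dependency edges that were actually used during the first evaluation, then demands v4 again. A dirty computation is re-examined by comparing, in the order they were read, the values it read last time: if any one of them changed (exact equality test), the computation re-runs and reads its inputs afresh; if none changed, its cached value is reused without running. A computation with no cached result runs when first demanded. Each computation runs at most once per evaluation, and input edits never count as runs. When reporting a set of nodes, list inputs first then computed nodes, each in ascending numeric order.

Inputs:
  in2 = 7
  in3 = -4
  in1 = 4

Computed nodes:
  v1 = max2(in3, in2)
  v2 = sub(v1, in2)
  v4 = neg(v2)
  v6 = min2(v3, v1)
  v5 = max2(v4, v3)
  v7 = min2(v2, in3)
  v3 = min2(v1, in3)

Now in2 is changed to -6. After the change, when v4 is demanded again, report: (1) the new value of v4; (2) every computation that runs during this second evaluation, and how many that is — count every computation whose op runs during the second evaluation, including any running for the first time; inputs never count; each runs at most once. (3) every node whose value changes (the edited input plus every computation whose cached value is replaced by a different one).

First evaluation (everything demanded from the output):
  v1 = max2(-4, 7) = 7
  v2 = sub(7, 7) = 0
  v4 = neg(0) = 0

Propagation after the edit:
  v1: runs — in2 7->-6; result -4.
  v2: runs — v1 7->-4; in2 7->-6; result 2.
  v4: runs — v2 0->2; result -2.

New value of v4: -2.
Computations that run: v1, v2, v4 — 3 in total.
Values that change: in2, v1, v2, v4.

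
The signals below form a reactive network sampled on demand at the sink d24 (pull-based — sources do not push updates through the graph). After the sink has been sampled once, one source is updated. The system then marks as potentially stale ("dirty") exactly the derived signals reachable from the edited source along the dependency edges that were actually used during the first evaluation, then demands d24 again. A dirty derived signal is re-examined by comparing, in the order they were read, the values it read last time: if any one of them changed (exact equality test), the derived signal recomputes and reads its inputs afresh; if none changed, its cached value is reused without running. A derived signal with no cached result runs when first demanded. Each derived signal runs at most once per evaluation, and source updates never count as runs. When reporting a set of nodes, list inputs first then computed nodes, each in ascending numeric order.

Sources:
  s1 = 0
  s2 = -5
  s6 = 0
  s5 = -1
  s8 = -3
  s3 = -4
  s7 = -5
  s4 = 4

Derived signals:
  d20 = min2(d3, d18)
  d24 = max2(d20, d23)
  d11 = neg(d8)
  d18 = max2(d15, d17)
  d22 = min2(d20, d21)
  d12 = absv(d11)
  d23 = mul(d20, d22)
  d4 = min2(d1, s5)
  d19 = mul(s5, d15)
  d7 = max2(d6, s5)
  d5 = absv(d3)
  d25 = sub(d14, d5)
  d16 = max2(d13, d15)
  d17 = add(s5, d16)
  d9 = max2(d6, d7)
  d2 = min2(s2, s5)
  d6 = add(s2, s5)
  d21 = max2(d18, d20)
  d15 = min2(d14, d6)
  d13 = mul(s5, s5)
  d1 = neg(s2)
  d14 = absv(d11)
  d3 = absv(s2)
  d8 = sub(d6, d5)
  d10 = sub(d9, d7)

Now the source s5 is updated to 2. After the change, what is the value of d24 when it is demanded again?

d24 now evaluates to 25.

Initial pass — values computed on the first demand:
  d3 = absv(-5) = 5
  d5 = absv(5) = 5
  d6 = add(-5, -1) = -6
  d8 = sub(-6, 5) = -11
  d11 = neg(-11) = 11
  d13 = mul(-1, -1) = 1
  d14 = absv(11) = 11
  d15 = min2(11, -6) = -6
  d16 = max2(1, -6) = 1
  d17 = add(-1, 1) = 0
  d18 = max2(-6, 0) = 0
  d20 = min2(5, 0) = 0
  d21 = max2(0, 0) = 0
  d22 = min2(0, 0) = 0
  d23 = mul(0, 0) = 0
  d24 = max2(0, 0) = 0

Second demand — change propagation:
  d6: re-runs because s5 -1->2; new result -3.
  d8: re-runs because d6 -6->-3; new result -8.
  d11: re-runs because d8 -11->-8; new result 8.
  d13: re-runs because s5 -1->2; s5 -1->2; new result 4.
  d14: re-runs because d11 11->8; new result 8.
  d15: re-runs because d14 11->8; d6 -6->-3; new result -3.
  d16: re-runs because d13 1->4; d15 -6->-3; new result 4.
  d17: re-runs because s5 -1->2; d16 1->4; new result 6.
  d18: re-runs because d15 -6->-3; d17 0->6; new result 6.
  d20: re-runs because d18 0->6; new result 5.
  d21: re-runs because d18 0->6; d20 0->5; new result 6.
  d22: re-runs because d20 0->5; d21 0->6; new result 5.
  d23: re-runs because d20 0->5; d22 0->5; new result 25.
  d24: re-runs because d20 0->5; d23 0->25; new result 25.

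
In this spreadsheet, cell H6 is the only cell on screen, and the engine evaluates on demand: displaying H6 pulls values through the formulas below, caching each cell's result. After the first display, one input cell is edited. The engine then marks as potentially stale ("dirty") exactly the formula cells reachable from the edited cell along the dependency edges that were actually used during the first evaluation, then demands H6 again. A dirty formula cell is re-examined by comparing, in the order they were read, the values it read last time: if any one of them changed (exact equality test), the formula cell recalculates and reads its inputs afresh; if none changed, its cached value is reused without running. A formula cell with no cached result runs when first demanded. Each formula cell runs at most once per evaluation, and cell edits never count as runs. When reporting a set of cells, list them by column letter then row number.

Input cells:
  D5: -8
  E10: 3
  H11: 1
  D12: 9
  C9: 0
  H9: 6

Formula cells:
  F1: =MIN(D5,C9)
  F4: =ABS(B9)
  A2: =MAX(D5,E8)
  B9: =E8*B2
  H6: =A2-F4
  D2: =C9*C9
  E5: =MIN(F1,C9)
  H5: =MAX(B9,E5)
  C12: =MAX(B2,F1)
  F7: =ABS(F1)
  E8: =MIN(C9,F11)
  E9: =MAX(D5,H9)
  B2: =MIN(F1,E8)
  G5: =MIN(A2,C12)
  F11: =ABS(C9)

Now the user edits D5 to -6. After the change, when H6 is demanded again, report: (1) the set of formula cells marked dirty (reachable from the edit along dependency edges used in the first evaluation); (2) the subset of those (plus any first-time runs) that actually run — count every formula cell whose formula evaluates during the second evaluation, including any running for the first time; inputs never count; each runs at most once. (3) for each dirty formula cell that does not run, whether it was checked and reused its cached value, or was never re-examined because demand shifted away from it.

Dirty set: A2, B2, B9, F1, F4, H6.
Run set: A2, B2, B9, F1 (4 run).
Re-examined without running (cache reused): F4, H6.
The important point: at F4 every value read last time is unchanged, so the dirty flag clears without a run.

Initial pass — values computed on the first demand:
  F1 = MIN(-8, 0) = -8
  F11 = ABS(0) = 0
  E8 = MIN(0, 0) = 0
  A2 = MAX(-8, 0) = 0
  B2 = MIN(-8, 0) = -8
  B9 = 0 * -8 = 0
  F4 = ABS(0) = 0
  H6 = 0 - 0 = 0

Second demand — change propagation:
  A2: re-runs because D5 -8->-6; new result 0 (unchanged).
  F1: re-runs because D5 -8->-6; new result -6.
  B2: re-runs because F1 -8->-6; new result -6.
  B9: re-runs because B2 -8->-6; new result 0 (unchanged).
  F4: re-examined; everything it read last time is the same (B9 unchanged) — cache 0 kept, no run.
  H6: re-examined; everything it read last time is the same (A2 unchanged, F4 unchanged) — cache 0 kept, no run.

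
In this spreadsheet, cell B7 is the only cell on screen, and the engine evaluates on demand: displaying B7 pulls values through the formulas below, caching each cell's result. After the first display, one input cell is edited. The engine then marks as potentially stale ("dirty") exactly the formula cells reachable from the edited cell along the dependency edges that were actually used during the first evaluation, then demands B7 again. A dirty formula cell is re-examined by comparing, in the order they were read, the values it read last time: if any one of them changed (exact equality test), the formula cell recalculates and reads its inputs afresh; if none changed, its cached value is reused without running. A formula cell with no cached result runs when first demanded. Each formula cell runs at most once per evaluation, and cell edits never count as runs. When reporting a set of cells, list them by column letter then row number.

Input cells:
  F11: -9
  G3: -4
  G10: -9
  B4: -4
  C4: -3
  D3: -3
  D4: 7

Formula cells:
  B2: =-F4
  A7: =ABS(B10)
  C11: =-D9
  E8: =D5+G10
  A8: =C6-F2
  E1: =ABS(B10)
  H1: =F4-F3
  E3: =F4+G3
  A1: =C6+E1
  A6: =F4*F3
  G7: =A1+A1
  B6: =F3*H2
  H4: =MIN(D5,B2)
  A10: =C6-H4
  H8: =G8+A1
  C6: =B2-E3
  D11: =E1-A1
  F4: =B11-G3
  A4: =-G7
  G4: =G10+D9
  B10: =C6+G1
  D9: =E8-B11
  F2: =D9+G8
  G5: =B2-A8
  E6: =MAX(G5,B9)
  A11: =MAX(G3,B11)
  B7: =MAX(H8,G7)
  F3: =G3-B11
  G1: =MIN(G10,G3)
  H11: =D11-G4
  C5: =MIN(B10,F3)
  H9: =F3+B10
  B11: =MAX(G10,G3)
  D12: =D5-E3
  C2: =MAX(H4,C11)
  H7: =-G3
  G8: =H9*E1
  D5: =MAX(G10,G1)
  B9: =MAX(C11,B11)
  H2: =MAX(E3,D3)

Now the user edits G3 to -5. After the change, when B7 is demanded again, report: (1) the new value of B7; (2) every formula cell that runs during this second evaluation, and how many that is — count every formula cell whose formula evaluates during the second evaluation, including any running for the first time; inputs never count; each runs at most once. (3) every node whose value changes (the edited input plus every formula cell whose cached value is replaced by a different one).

B7 now evaluates to 18.
Run set: A1, B7, B10, B11, C6, E1, E3, F3, F4, G1, G8, H8, H9 (13 run).
Changed values: B10, B11, C6, E1, E3, G3, G8, H8, H9.
The important point: at B2 every value read last time is unchanged, so the dirty flag clears without a run.

Initial pass — values computed on the first demand:
  B11 = MAX(-9, -4) = -4
  F3 = -4 - -4 = 0
  F4 = -4 - -4 = 0
  B2 = -(0) = 0
  E3 = 0 + -4 = -4
  C6 = 0 - -4 = 4
  G1 = MIN(-9, -4) = -9
  B10 = 4 + -9 = -5
  E1 = ABS(-5) = 5
  A1 = 4 + 5 = 9
  G7 = 9 + 9 = 18
  H9 = 0 + -5 = -5
  G8 = -5 * 5 = -25
  H8 = -25 + 9 = -16
  B7 = MAX(-16, 18) = 18

Second demand — change propagation:
  B11: re-runs because G3 -4->-5; new result -5.
  F3: re-runs because G3 -4->-5; B11 -4->-5; new result 0 (unchanged).
  F4: re-runs because B11 -4->-5; G3 -4->-5; new result 0 (unchanged).
  B2: re-examined; everything it read last time is the same (F4 unchanged) — cache 0 kept, no run.
  E3: re-runs because G3 -4->-5; new result -5.
  C6: re-runs because E3 -4->-5; new result 5.
  G1: re-runs because G3 -4->-5; new result -9 (unchanged).
  B10: re-runs because C6 4->5; new result -4.
  E1: re-runs because B10 -5->-4; new result 4.
  A1: re-runs because C6 4->5; E1 5->4; new result 9 (unchanged).
  G7: re-examined; everything it read last time is the same (A1 unchanged, A1 unchanged) — cache 18 kept, no run.
  H9: re-runs because B10 -5->-4; new result -4.
  G8: re-runs because H9 -5->-4; E1 5->4; new result -16.
  H8: re-runs because G8 -25->-16; new result -7.
  B7: re-runs because H8 -16->-7; new result 18 (unchanged).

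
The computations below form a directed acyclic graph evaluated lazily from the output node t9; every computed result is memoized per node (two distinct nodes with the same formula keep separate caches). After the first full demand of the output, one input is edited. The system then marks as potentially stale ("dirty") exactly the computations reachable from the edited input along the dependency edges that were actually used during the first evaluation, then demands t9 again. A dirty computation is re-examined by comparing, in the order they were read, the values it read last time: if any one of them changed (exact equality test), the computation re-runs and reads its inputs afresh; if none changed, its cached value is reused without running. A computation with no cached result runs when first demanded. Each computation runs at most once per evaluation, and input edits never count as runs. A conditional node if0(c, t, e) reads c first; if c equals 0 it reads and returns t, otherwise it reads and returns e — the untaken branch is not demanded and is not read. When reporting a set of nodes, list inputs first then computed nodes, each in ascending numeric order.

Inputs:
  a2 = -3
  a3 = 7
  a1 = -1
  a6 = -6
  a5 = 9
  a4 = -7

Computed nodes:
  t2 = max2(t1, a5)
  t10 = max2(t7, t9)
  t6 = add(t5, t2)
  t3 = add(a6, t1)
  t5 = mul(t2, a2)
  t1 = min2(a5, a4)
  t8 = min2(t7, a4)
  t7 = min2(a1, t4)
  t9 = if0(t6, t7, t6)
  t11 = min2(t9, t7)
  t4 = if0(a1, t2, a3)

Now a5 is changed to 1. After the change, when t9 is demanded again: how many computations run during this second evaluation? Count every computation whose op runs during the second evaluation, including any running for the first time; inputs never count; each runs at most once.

5 computations run: t1, t2, t5, t6, t9.

First demand of the output computes:
  t1 = min2(9, -7) = -7
  t2 = max2(-7, 9) = 9
  t5 = mul(9, -3) = -27
  t6 = add(-27, 9) = -18
  t9 = if0(t6=-18 -> else branch t6) = -18

After the edit, cleaning proceeds:
  t1: a read changed (a5 9->1) — executes, giving -7 — identical to its old value.
  t2: a read changed (a5 9->1) — executes, giving 1.
  t5: a read changed (t2 9->1) — executes, giving -3.
  t6: a read changed (t5 -27->-3; t2 9->1) — executes, giving -2.
  t9: a read changed (t6 -18->-2; t6 -18->-2) — executes, giving -2.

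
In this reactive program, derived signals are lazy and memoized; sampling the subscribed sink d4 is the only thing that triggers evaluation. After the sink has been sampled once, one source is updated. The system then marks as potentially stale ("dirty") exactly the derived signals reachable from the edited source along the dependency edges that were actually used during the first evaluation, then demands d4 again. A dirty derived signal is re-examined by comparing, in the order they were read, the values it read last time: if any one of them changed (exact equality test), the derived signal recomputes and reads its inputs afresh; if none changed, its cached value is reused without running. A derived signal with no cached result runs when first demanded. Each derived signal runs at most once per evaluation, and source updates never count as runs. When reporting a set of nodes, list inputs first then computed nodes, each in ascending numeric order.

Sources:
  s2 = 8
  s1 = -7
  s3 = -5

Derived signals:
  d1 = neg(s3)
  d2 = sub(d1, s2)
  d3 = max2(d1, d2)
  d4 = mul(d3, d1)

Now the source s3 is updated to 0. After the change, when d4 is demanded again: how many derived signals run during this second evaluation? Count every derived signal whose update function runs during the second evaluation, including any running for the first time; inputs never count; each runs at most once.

First demand of the output computes:
  d1 = neg(-5) = 5
  d2 = sub(5, 8) = -3
  d3 = max2(5, -3) = 5
  d4 = mul(5, 5) = 25

After the edit, cleaning proceeds:
  d1: a read changed (s3 -5->0) — executes, giving 0.
  d2: a read changed (d1 5->0) — executes, giving -8.
  d3: a read changed (d1 5->0; d2 -3->-8) — executes, giving 0.
  d4: a read changed (d3 5->0; d1 5->0) — executes, giving 0.

4 derived signals run: d1, d2, d3, d4.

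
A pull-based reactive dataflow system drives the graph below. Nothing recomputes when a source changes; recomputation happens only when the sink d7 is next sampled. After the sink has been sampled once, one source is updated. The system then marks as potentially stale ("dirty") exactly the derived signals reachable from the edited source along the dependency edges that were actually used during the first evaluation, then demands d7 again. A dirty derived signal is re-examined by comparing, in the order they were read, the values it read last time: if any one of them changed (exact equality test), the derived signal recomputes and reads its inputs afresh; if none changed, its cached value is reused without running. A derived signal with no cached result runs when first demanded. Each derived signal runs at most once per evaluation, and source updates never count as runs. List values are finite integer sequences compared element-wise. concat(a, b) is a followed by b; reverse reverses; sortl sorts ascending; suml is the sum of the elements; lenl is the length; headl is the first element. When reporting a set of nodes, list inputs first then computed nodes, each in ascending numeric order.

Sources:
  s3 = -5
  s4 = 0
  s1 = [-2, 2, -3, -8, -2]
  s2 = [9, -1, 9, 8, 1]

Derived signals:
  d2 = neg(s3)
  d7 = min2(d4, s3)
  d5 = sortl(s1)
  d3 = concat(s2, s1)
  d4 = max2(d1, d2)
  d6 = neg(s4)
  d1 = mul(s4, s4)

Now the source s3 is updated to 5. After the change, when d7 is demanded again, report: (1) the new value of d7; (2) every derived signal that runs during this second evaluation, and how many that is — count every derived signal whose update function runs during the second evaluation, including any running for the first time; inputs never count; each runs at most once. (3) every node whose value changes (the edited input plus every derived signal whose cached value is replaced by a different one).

New value of d7: 0.
Derived signals that run: d2, d4, d7 — 3 in total.
Values that change: s3, d2, d4, d7.

First evaluation (everything demanded from the output):
  d1 = mul(0, 0) = 0
  d2 = neg(-5) = 5
  d4 = max2(0, 5) = 5
  d7 = min2(5, -5) = -5

Propagation after the edit:
  d2: runs — s3 -5->5; result -5.
  d4: runs — d2 5->-5; result 0.
  d7: runs — d4 5->0; s3 -5->5; result 0.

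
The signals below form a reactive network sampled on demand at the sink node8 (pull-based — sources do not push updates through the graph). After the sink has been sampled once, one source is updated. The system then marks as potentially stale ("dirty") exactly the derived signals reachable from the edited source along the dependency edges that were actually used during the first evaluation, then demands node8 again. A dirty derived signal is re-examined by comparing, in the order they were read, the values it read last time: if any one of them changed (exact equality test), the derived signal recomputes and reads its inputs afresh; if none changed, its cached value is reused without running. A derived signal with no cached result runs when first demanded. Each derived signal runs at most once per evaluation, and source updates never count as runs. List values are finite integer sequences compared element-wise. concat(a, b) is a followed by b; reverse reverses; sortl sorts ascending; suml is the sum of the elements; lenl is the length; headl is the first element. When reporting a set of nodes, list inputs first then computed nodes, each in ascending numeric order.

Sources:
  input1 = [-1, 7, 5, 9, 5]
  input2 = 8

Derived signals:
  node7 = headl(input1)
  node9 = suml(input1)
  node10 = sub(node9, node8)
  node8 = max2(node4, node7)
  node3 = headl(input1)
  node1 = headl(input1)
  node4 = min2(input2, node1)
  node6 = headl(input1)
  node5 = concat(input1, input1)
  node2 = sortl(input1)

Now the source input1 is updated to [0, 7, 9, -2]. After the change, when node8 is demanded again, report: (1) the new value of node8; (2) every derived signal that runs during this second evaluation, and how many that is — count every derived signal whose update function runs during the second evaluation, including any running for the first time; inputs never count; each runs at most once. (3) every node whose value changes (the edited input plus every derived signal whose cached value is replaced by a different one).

node8 now evaluates to 0.
Run set: node1, node4, node7, node8 (4 run).
Changed values: input1, node1, node4, node7, node8.

Initial pass — values computed on the first demand:
  node1 = headl([-1, 7, 5, 9, 5]) = -1
  node4 = min2(8, -1) = -1
  node7 = headl([-1, 7, 5, 9, 5]) = -1
  node8 = max2(-1, -1) = -1

Second demand — change propagation:
  node1: re-runs because input1 [-1, 7, 5, 9, 5]->[0, 7, 9, -2]; new result 0.
  node4: re-runs because node1 -1->0; new result 0.
  node7: re-runs because input1 [-1, 7, 5, 9, 5]->[0, 7, 9, -2]; new result 0.
  node8: re-runs because node4 -1->0; node7 -1->0; new result 0.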